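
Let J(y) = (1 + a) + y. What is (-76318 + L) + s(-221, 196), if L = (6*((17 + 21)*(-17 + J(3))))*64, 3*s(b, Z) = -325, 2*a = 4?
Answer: -710815/3 ≈ -2.3694e+5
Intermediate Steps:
a = 2 (a = (½)*4 = 2)
s(b, Z) = -325/3 (s(b, Z) = (⅓)*(-325) = -325/3)
J(y) = 3 + y (J(y) = (1 + 2) + y = 3 + y)
L = -160512 (L = (6*((17 + 21)*(-17 + (3 + 3))))*64 = (6*(38*(-17 + 6)))*64 = (6*(38*(-11)))*64 = (6*(-418))*64 = -2508*64 = -160512)
(-76318 + L) + s(-221, 196) = (-76318 - 160512) - 325/3 = -236830 - 325/3 = -710815/3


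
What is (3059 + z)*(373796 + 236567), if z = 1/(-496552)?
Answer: 927112445651821/496552 ≈ 1.8671e+9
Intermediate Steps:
z = -1/496552 ≈ -2.0139e-6
(3059 + z)*(373796 + 236567) = (3059 - 1/496552)*(373796 + 236567) = (1518952567/496552)*610363 = 927112445651821/496552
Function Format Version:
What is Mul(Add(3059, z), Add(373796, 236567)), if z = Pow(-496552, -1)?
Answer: Rational(927112445651821, 496552) ≈ 1.8671e+9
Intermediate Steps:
z = Rational(-1, 496552) ≈ -2.0139e-6
Mul(Add(3059, z), Add(373796, 236567)) = Mul(Add(3059, Rational(-1, 496552)), Add(373796, 236567)) = Mul(Rational(1518952567, 496552), 610363) = Rational(927112445651821, 496552)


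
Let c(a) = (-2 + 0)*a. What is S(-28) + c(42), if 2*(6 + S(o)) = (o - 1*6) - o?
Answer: -93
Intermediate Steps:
S(o) = -9 (S(o) = -6 + ((o - 1*6) - o)/2 = -6 + ((o - 6) - o)/2 = -6 + ((-6 + o) - o)/2 = -6 + (½)*(-6) = -6 - 3 = -9)
c(a) = -2*a
S(-28) + c(42) = -9 - 2*42 = -9 - 84 = -93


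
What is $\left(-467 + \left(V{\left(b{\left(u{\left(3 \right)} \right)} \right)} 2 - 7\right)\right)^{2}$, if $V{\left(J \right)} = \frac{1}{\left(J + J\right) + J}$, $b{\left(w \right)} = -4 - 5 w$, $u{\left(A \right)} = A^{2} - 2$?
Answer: $\frac{3075811600}{13689} \approx 2.2469 \cdot 10^{5}$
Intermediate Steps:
$u{\left(A \right)} = -2 + A^{2}$ ($u{\left(A \right)} = A^{2} - 2 = -2 + A^{2}$)
$V{\left(J \right)} = \frac{1}{3 J}$ ($V{\left(J \right)} = \frac{1}{2 J + J} = \frac{1}{3 J}$)
$\left(-467 + \left(V{\left(b{\left(u{\left(3 \right)} \right)} \right)} 2 - 7\right)\right)^{2} = \left(-467 - \left(7 - \frac{1}{3 \left(-4 - 5 \left(-2 + 3^{2}\right)\right)} 2\right)\right)^{2} = \left(-467 - \left(7 - \frac{1}{3 \left(-4 - 5 \left(-2 + 9\right)\right)} 2\right)\right)^{2} = \left(-467 - \left(7 - \frac{1}{3 \left(-4 - 35\right)} 2\right)\right)^{2} = \left(-467 - \left(7 - \frac{1}{3 \left(-39\right)} 2\right)\right)^{2} = \left(-467 - \left(7 - \frac{1}{3} \left(- \frac{1}{39}\right) 2\right)\right)^{2} = \left(-467 - \frac{821}{117}\right)^{2} = \left(- \frac{55460}{117}\right)^{2} = \frac{3075811600}{13689}$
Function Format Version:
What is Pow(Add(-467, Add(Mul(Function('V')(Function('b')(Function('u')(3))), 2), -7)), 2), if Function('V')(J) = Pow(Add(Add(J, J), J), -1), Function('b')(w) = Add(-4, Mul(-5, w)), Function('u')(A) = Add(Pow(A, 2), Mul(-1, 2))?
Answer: Rational(3075811600, 13689) ≈ 2.2469e+5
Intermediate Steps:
Function('u')(A) = Add(-2, Pow(A, 2)) (Function('u')(A) = Add(Pow(A, 2), -2) = Add(-2, Pow(A, 2)))
Function('V')(J) = Mul(Rational(1, 3), Pow(J, -1)) (Function('V')(J) = Pow(Add(Mul(2, J), J), -1) = Pow(Mul(3, J), -1) = Mul(Rational(1, 3), Pow(J, -1)))
Pow(Add(-467, Add(Mul(Function('V')(Function('b')(Function('u')(3))), 2), -7)), 2) = Pow(Add(-467, Add(Mul(Mul(Rational(1, 3), Pow(Add(-4, Mul(-5, Add(-2, Pow(3, 2)))), -1)), 2), -7)), 2) = Pow(Add(-467, Add(Mul(Mul(Rational(1, 3), Pow(Add(-4, Mul(-5, Add(-2, 9))), -1)), 2), -7)), 2) = Pow(Add(-467, Add(Mul(Mul(Rational(1, 3), Pow(Add(-4, Mul(-5, 7)), -1)), 2), -7)), 2) = Pow(Add(-467, Add(Mul(Mul(Rational(1, 3), Pow(Add(-4, -35), -1)), 2), -7)), 2) = Pow(Add(-467, Add(Mul(Mul(Rational(1, 3), Pow(-39, -1)), 2), -7)), 2) = Pow(Add(-467, Add(Mul(Mul(Rational(1, 3), Rational(-1, 39)), 2), -7)), 2) = Pow(Add(-467, Add(Mul(Rational(-1, 117), 2), -7)), 2) = Pow(Add(-467, Add(Rational(-2, 117), -7)), 2) = Pow(Add(-467, Rational(-821, 117)), 2) = Pow(Rational(-55460, 117), 2) = Rational(3075811600, 13689)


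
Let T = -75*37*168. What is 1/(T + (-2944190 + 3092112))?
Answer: -1/318278 ≈ -3.1419e-6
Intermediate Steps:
T = -466200 (T = -2775*168 = -466200)
1/(T + (-2944190 + 3092112)) = 1/(-466200 + (-2944190 + 3092112)) = 1/(-466200 + 147922) = 1/(-318278) = -1/318278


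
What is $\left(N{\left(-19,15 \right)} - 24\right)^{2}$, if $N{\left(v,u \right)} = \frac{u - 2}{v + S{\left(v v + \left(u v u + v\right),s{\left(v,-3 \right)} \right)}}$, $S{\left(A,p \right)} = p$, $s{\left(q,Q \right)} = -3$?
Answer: $\frac{292681}{484} \approx 604.71$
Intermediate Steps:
$N{\left(v,u \right)} = \frac{-2 + u}{-3 + v}$ ($N{\left(v,u \right)} = \frac{u - 2}{v - 3} = \frac{-2 + u}{-3 + v}$)
$\left(N{\left(-19,15 \right)} - 24\right)^{2} = \left(\frac{-2 + 15}{-3 - 19} - 24\right)^{2} = \left(\frac{1}{-22} \cdot 13 - 24\right)^{2} = \left(\left(- \frac{1}{22}\right) 13 - 24\right)^{2} = \left(- \frac{13}{22} - 24\right)^{2} = \left(- \frac{541}{22}\right)^{2} = \frac{292681}{484}$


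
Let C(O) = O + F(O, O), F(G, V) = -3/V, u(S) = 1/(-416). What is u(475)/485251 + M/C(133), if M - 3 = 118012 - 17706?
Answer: 1346546377343333/1785087030688 ≈ 754.33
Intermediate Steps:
u(S) = -1/416
M = 100309 (M = 3 + (118012 - 17706) = 3 + 100306 = 100309)
C(O) = O - 3/O
u(475)/485251 + M/C(133) = -1/416/485251 + 100309/(133 - 3/133) = -1/416*1/485251 + 100309/(133 - 3*1/133) = -1/201864416 + 100309/(133 - 3/133) = -1/201864416 + 100309/(17686/133) = -1/201864416 + 100309*(133/17686) = -1/201864416 + 13341097/17686 = 1346546377343333/1785087030688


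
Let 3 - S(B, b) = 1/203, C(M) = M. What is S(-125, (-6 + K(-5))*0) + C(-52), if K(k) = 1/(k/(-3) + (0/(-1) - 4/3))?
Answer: -9948/203 ≈ -49.005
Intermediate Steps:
K(k) = 1/(-4/3 - k/3) (K(k) = 1/(k*(-1/3) + (0*(-1) - 4*1/3)) = 1/(-k/3 + (0 - 4/3)) = 1/(-k/3 - 4/3) = 1/(-4/3 - k/3))
S(B, b) = 608/203 (S(B, b) = 3 - 1/203 = 608/203)
S(-125, (-6 + K(-5))*0) + C(-52) = 608/203 - 52 = -9948/203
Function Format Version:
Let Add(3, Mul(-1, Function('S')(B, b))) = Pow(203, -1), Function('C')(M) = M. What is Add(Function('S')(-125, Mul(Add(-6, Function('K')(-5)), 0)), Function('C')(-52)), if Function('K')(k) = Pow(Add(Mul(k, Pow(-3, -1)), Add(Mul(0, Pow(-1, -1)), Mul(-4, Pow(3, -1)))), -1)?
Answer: Rational(-9948, 203) ≈ -49.005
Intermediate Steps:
Function('K')(k) = Pow(Add(Rational(-4, 3), Mul(Rational(-1, 3), k)), -1) (Function('K')(k) = Pow(Add(Mul(k, Rational(-1, 3)), Add(Mul(0, -1), Mul(-4, Rational(1, 3)))), -1) = Pow(Add(Mul(Rational(-1, 3), k), Add(0, Rational(-4, 3))), -1) = Pow(Add(Mul(Rational(-1, 3), k), Rational(-4, 3)), -1) = Pow(Add(Rational(-4, 3), Mul(Rational(-1, 3), k)), -1))
Function('S')(B, b) = Rational(608, 203) (Function('S')(B, b) = Add(3, Mul(-1, Pow(203, -1))) = Add(3, Mul(-1, Rational(1, 203))) = Add(3, Rational(-1, 203)) = Rational(608, 203))
Add(Function('S')(-125, Mul(Add(-6, Function('K')(-5)), 0)), Function('C')(-52)) = Add(Rational(608, 203), -52) = Rational(-9948, 203)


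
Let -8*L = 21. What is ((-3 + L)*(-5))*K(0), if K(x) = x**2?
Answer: 0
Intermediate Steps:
L = -21/8 (L = -1/8*21 = -21/8 ≈ -2.6250)
((-3 + L)*(-5))*K(0) = ((-3 - 21/8)*(-5))*0**2 = -45/8*(-5)*0 = (225/8)*0 = 0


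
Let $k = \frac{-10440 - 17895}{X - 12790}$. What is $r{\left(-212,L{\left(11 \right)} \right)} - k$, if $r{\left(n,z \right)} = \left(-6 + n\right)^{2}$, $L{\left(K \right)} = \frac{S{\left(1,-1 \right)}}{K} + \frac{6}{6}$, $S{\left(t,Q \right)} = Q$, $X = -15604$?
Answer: $\frac{1349368121}{28394} \approx 47523.0$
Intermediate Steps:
$L{\left(K \right)} = 1 - \frac{1}{K}$ ($L{\left(K \right)} = - \frac{1}{K} + \frac{6}{6} = - \frac{1}{K} + 6 \cdot \frac{1}{6} = - \frac{1}{K} + 1 = 1 - \frac{1}{K}$)
$k = \frac{28335}{28394}$ ($k = \frac{-10440 - 17895}{-15604 - 12790} = - \frac{28335}{-28394} = \left(-28335\right) \left(- \frac{1}{28394}\right) = \frac{28335}{28394} \approx 0.99792$)
$r{\left(-212,L{\left(11 \right)} \right)} - k = \left(-6 - 212\right)^{2} - \frac{28335}{28394} = \left(-218\right)^{2} - \frac{28335}{28394} = 47524 - \frac{28335}{28394} = \frac{1349368121}{28394}$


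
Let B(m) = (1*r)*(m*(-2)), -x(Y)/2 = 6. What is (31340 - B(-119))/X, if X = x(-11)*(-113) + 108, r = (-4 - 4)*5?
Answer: 3405/122 ≈ 27.910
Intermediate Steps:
x(Y) = -12 (x(Y) = -2*6 = -12)
r = -40 (r = -8*5 = -40)
X = 1464 (X = -12*(-113) + 108 = 1356 + 108 = 1464)
B(m) = 80*m (B(m) = (1*(-40))*(m*(-2)) = -(-80)*m = 80*m)
(31340 - B(-119))/X = (31340 - 80*(-119))/1464 = (31340 - 1*(-9520))*(1/1464) = (31340 + 9520)*(1/1464) = 40860*(1/1464) = 3405/122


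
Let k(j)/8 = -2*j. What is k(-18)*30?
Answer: 8640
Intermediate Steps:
k(j) = -16*j (k(j) = 8*(-2*j) = -16*j)
k(-18)*30 = -16*(-18)*30 = 288*30 = 8640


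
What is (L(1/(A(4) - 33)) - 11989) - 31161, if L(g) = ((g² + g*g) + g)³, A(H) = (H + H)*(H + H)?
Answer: -38295783799213/887503681 ≈ -43150.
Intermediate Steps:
A(H) = 4*H² (A(H) = (2*H)*(2*H) = 4*H²)
L(g) = (g + 2*g²)³ (L(g) = ((g² + g²) + g)³ = (2*g² + g)³ = (g + 2*g²)³)
(L(1/(A(4) - 33)) - 11989) - 31161 = ((1/(4*4² - 33))³*(1 + 2/(4*4² - 33))³ - 11989) - 31161 = ((1/(4*16 - 33))³*(1 + 2/(4*16 - 33))³ - 11989) - 31161 = ((1/(64 - 33))³*(1 + 2/(64 - 33))³ - 11989) - 31161 = ((1/31)³*(1 + 2/31)³ - 11989) - 31161 = ((1/31)³*(1 + 2*(1/31))³ - 11989) - 31161 = ((1 + 2/31)³/29791 - 11989) - 31161 = ((33/31)³/29791 - 11989) - 31161 = ((1/29791)*(35937/29791) - 11989) - 31161 = (35937/887503681 - 11989) - 31161 = -10640281595572/887503681 - 31161 = -38295783799213/887503681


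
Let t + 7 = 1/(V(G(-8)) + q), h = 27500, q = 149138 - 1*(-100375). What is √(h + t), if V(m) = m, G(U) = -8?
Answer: √1711514719221830/249505 ≈ 165.81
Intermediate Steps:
q = 249513 (q = 149138 + 100375 = 249513)
t = -1746534/249505 (t = -7 + 1/(-8 + 249513) = -7 + 1/249505 = -1746534/249505 ≈ -7.0000)
√(h + t) = √(27500 - 1746534/249505) = √(6859640966/249505) = √1711514719221830/249505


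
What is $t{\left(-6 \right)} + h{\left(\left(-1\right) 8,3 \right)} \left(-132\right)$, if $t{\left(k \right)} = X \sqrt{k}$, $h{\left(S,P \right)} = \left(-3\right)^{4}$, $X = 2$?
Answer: $-10692 + 2 i \sqrt{6} \approx -10692.0 + 4.899 i$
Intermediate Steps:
$h{\left(S,P \right)} = 81$
$t{\left(k \right)} = 2 \sqrt{k}$
$t{\left(-6 \right)} + h{\left(\left(-1\right) 8,3 \right)} \left(-132\right) = 2 \sqrt{-6} + 81 \left(-132\right) = 2 i \sqrt{6} - 10692 = -10692 + 2 i \sqrt{6}$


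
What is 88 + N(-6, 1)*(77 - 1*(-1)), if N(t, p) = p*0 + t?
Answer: -380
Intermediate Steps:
N(t, p) = t (N(t, p) = 0 + t = t)
88 + N(-6, 1)*(77 - 1*(-1)) = 88 - 6*(77 - 1*(-1)) = 88 - 6*(77 + 1) = 88 - 6*78 = 88 - 468 = -380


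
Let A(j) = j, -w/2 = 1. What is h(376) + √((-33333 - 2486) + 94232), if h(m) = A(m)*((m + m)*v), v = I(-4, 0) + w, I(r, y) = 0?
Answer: -565504 + √58413 ≈ -5.6526e+5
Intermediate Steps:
w = -2 (w = -2*1 = -2)
v = -2 (v = 0 - 2 = -2)
h(m) = -4*m² (h(m) = m*((m + m)*(-2)) = m*((2*m)*(-2)) = m*(-4*m) = -4*m²)
h(376) + √((-33333 - 2486) + 94232) = -4*376² + √((-33333 - 2486) + 94232) = -4*141376 + √(-35819 + 94232) = -565504 + √58413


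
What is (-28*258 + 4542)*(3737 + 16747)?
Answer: -54938088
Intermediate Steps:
(-28*258 + 4542)*(3737 + 16747) = (-7224 + 4542)*20484 = -2682*20484 = -54938088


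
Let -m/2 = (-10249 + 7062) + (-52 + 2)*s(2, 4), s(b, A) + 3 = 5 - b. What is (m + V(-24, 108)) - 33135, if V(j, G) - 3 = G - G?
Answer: -26758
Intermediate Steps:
s(b, A) = 2 - b (s(b, A) = -3 + (5 - b) = 2 - b)
V(j, G) = 3 (V(j, G) = 3 + (G - G) = 3 + 0 = 3)
m = 6374 (m = -2*((-10249 + 7062) + (-52 + 2)*(2 - 1*2)) = -2*(-3187 - 50*(2 - 2)) = -2*(-3187 - 50*0) = -2*(-3187 + 0) = -2*(-3187) = 6374)
(m + V(-24, 108)) - 33135 = (6374 + 3) - 33135 = 6377 - 33135 = -26758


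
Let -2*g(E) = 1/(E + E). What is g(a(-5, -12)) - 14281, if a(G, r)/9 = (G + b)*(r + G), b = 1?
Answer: -34959889/2448 ≈ -14281.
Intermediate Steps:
a(G, r) = 9*(1 + G)*(G + r) (a(G, r) = 9*((G + 1)*(r + G)) = 9*((1 + G)*(G + r)) = 9*(1 + G)*(G + r))
g(E) = -1/(4*E) (g(E) = -1/(2*(E + E)) = -1/(2*E)/2 = -1/(4*E))
g(a(-5, -12)) - 14281 = -1/(4*(9*(-5) + 9*(-12) + 9*(-5)² + 9*(-5)*(-12))) - 14281 = -1/(4*(-45 - 108 + 9*25 + 540)) - 14281 = -1/(4*(-45 - 108 + 225 + 540)) - 14281 = -¼/612 - 14281 = -¼*1/612 - 14281 = -1/2448 - 14281 = -34959889/2448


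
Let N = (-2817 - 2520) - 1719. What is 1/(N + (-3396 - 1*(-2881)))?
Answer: -1/7571 ≈ -0.00013208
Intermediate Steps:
N = -7056 (N = -5337 - 1719 = -7056)
1/(N + (-3396 - 1*(-2881))) = 1/(-7056 + (-3396 - 1*(-2881))) = 1/(-7056 + (-3396 + 2881)) = 1/(-7056 - 515) = 1/(-7571) = -1/7571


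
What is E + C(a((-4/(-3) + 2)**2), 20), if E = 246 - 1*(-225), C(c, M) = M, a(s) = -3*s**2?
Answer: 491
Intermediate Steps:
E = 471 (E = 246 + 225 = 471)
E + C(a((-4/(-3) + 2)**2), 20) = 471 + 20 = 491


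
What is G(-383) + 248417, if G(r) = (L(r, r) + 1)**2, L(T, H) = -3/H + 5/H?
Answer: 36440186474/146689 ≈ 2.4842e+5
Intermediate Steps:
L(T, H) = 2/H
G(r) = (1 + 2/r)**2 (G(r) = (2/r + 1)**2 = (1 + 2/r)**2)
G(-383) + 248417 = (2 - 383)**2/(-383)**2 + 248417 = (1/146689)*(-381)**2 + 248417 = (1/146689)*145161 + 248417 = 145161/146689 + 248417 = 36440186474/146689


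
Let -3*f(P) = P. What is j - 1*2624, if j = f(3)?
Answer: -2625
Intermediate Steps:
f(P) = -P/3
j = -1 (j = -⅓*3 = -1)
j - 1*2624 = -1 - 1*2624 = -1 - 2624 = -2625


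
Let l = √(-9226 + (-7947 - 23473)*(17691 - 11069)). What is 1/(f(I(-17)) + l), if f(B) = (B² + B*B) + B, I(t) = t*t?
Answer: 167331/28207736027 - I*√208072466/28207736027 ≈ 5.9321e-6 - 5.1137e-7*I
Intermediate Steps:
I(t) = t²
f(B) = B + 2*B² (f(B) = (B² + B²) + B = 2*B² + B = B + 2*B²)
l = I*√208072466 (l = √(-9226 - 31420*6622) = √(-9226 - 208063240) = √(-208072466) = I*√208072466 ≈ 14425.0*I)
1/(f(I(-17)) + l) = 1/((-17)²*(1 + 2*(-17)²) + I*√208072466) = 1/(289*(1 + 2*289) + I*√208072466) = 1/(289*(1 + 578) + I*√208072466) = 1/(289*579 + I*√208072466) = 1/(167331 + I*√208072466)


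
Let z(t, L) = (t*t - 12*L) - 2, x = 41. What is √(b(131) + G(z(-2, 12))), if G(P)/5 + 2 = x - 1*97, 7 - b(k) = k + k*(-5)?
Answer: √241 ≈ 15.524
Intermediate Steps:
z(t, L) = -2 + t² - 12*L (z(t, L) = (t² - 12*L) - 2 = -2 + t² - 12*L)
b(k) = 7 + 4*k (b(k) = 7 - (k + k*(-5)) = 7 - (k - 5*k) = 7 - (-4)*k = 7 + 4*k)
G(P) = -290 (G(P) = -10 + 5*(41 - 1*97) = -10 + 5*(41 - 97) = -10 + 5*(-56) = -10 - 280 = -290)
√(b(131) + G(z(-2, 12))) = √((7 + 4*131) - 290) = √((7 + 524) - 290) = √(531 - 290) = √241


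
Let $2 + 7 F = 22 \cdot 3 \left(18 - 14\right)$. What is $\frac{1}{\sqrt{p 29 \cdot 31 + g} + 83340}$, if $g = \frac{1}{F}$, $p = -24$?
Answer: $\frac{4367016}{363948244021} - \frac{i \sqrt{1481061110}}{1819741220105} \approx 1.1999 \cdot 10^{-5} - 2.1148 \cdot 10^{-8} i$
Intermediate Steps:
$F = \frac{262}{7}$ ($F = - \frac{2}{7} + \frac{22 \cdot 3 \left(18 - 14\right)}{7} = - \frac{2}{7} + \frac{66 \left(18 - 14\right)}{7} = - \frac{2}{7} + \frac{66 \cdot 4}{7} = - \frac{2}{7} + \frac{1}{7} \cdot 264 = - \frac{2}{7} + \frac{264}{7} = \frac{262}{7} \approx 37.429$)
$g = \frac{7}{262}$ ($g = \frac{1}{\frac{262}{7}} = \frac{7}{262} \approx 0.026718$)
$\frac{1}{\sqrt{p 29 \cdot 31 + g} + 83340} = \frac{1}{\sqrt{\left(-24\right) 29 \cdot 31 + \frac{7}{262}} + 83340} = \frac{1}{\sqrt{\left(-696\right) 31 + \frac{7}{262}} + 83340} = \frac{1}{\sqrt{-21576 + \frac{7}{262}} + 83340} = \frac{1}{\sqrt{- \frac{5652905}{262}} + 83340} = \frac{1}{\frac{i \sqrt{1481061110}}{262} + 83340} = \frac{1}{83340 + \frac{i \sqrt{1481061110}}{262}}$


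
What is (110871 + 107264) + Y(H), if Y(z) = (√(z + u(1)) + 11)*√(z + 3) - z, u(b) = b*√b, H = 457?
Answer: 217678 + 2*√52670 + 22*√115 ≈ 2.1837e+5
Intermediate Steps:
u(b) = b^(3/2)
Y(z) = -z + √(3 + z)*(11 + √(1 + z)) (Y(z) = (√(z + 1^(3/2)) + 11)*√(z + 3) - z = (√(z + 1) + 11)*√(3 + z) - z = (√(1 + z) + 11)*√(3 + z) - z = (11 + √(1 + z))*√(3 + z) - z = √(3 + z)*(11 + √(1 + z)) - z = -z + √(3 + z)*(11 + √(1 + z)))
(110871 + 107264) + Y(H) = (110871 + 107264) + (-1*457 + 11*√(3 + 457) + √(1 + 457)*√(3 + 457)) = 218135 + (-457 + 11*√460 + √458*√460) = 218135 + (-457 + 11*(2*√115) + √458*(2*√115)) = 218135 + (-457 + 22*√115 + 2*√52670) = 218135 + (-457 + 2*√52670 + 22*√115) = 217678 + 2*√52670 + 22*√115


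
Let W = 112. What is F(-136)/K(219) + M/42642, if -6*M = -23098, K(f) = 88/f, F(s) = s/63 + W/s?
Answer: -2455388219/334910268 ≈ -7.3315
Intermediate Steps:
F(s) = 112/s + s/63 (F(s) = s/63 + 112/s = 112/s + s/63)
M = 11549/3 (M = -⅙*(-23098) = 11549/3 ≈ 3849.7)
F(-136)/K(219) + M/42642 = (112/(-136) + (1/63)*(-136))/((88/219)) + (11549/3)/42642 = (112*(-1/136) - 136/63)/((88*(1/219))) + (11549/3)*(1/42642) = (-14/17 - 136/63)/(88/219) + 11549/127926 = -3194/1071*219/88 + 11549/127926 = -116581/15708 + 11549/127926 = -2455388219/334910268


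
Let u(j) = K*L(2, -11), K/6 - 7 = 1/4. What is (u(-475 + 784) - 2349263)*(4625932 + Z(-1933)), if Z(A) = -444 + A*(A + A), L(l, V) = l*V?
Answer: -28434056762520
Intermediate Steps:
L(l, V) = V*l
K = 87/2 (K = 42 + 6/4 = 42 + 6*(1/4) = 42 + 3/2 = 87/2 ≈ 43.500)
Z(A) = -444 + 2*A**2 (Z(A) = -444 + A*(2*A) = -444 + 2*A**2)
u(j) = -957 (u(j) = 87*(-11*2)/2 = (87/2)*(-22) = -957)
(u(-475 + 784) - 2349263)*(4625932 + Z(-1933)) = (-957 - 2349263)*(4625932 + (-444 + 2*(-1933)**2)) = -2350220*(4625932 + (-444 + 2*3736489)) = -2350220*(4625932 + (-444 + 7472978)) = -2350220*(4625932 + 7472534) = -2350220*12098466 = -28434056762520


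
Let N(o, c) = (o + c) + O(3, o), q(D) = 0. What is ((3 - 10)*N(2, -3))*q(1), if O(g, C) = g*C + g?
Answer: 0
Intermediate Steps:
O(g, C) = g + C*g (O(g, C) = C*g + g = g + C*g)
N(o, c) = 3 + c + 4*o (N(o, c) = (o + c) + 3*(1 + o) = (c + o) + (3 + 3*o) = 3 + c + 4*o)
((3 - 10)*N(2, -3))*q(1) = ((3 - 10)*(3 - 3 + 4*2))*0 = -7*(3 - 3 + 8)*0 = -7*8*0 = -56*0 = 0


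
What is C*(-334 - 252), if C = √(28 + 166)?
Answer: -586*√194 ≈ -8162.0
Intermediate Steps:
C = √194 ≈ 13.928
C*(-334 - 252) = √194*(-334 - 252) = √194*(-586) = -586*√194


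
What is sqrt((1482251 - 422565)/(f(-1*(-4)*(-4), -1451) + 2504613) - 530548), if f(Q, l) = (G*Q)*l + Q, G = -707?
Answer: I*sqrt(102641677170489295190)/13909115 ≈ 728.39*I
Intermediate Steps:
f(Q, l) = Q - 707*Q*l (f(Q, l) = (-707*Q)*l + Q = -707*Q*l + Q = Q - 707*Q*l)
sqrt((1482251 - 422565)/(f(-1*(-4)*(-4), -1451) + 2504613) - 530548) = sqrt((1482251 - 422565)/((-1*(-4)*(-4))*(1 - 707*(-1451)) + 2504613) - 530548) = sqrt(1059686/((4*(-4))*(1 + 1025857) + 2504613) - 530548) = sqrt(1059686/(-16*1025858 + 2504613) - 530548) = sqrt(1059686/(-16413728 + 2504613) - 530548) = sqrt(1059686/(-13909115) - 530548) = sqrt(1059686*(-1/13909115) - 530548) = sqrt(-1059686/13909115 - 530548) = sqrt(-7379454204706/13909115) = I*sqrt(102641677170489295190)/13909115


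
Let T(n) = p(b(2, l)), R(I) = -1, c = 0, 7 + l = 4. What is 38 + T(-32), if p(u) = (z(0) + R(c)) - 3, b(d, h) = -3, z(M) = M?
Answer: 34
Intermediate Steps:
l = -3 (l = -7 + 4 = -3)
p(u) = -4 (p(u) = (0 - 1) - 3 = -1 - 3 = -4)
T(n) = -4
38 + T(-32) = 38 - 4 = 34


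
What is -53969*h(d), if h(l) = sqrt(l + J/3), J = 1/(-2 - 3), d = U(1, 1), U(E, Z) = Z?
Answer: -53969*sqrt(210)/15 ≈ -52139.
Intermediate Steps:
d = 1
J = -1/5 (J = 1/(-5) = -1/5 ≈ -0.20000)
h(l) = sqrt(-1/15 + l) (h(l) = sqrt(l - 1/5/3) = sqrt(l - 1/5*1/3) = sqrt(l - 1/15) = sqrt(-1/15 + l))
-53969*h(d) = -53969*sqrt(-15 + 225*1)/15 = -53969*sqrt(-15 + 225)/15 = -53969*sqrt(210)/15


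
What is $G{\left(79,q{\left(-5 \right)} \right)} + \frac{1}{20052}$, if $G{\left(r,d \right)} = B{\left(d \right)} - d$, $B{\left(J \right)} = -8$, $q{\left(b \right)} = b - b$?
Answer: $- \frac{160415}{20052} \approx -7.9999$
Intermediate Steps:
$q{\left(b \right)} = 0$
$G{\left(r,d \right)} = -8 - d$
$G{\left(79,q{\left(-5 \right)} \right)} + \frac{1}{20052} = \left(-8 - 0\right) + \frac{1}{20052} = \left(-8 + 0\right) + \frac{1}{20052} = -8 + \frac{1}{20052} = - \frac{160415}{20052}$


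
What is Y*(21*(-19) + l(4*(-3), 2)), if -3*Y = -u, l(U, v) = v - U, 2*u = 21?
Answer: -2695/2 ≈ -1347.5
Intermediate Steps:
u = 21/2 (u = (½)*21 = 21/2 ≈ 10.500)
Y = 7/2 (Y = -(-1)*21/(3*2) = -⅓*(-21/2) = 7/2 ≈ 3.5000)
Y*(21*(-19) + l(4*(-3), 2)) = 7*(21*(-19) + (2 - 4*(-3)))/2 = 7*(-399 + (2 - 1*(-12)))/2 = 7*(-399 + (2 + 12))/2 = 7*(-399 + 14)/2 = (7/2)*(-385) = -2695/2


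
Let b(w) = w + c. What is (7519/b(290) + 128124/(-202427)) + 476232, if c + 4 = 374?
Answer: 63626899429013/133601820 ≈ 4.7624e+5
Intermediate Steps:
c = 370 (c = -4 + 374 = 370)
b(w) = 370 + w (b(w) = w + 370 = 370 + w)
(7519/b(290) + 128124/(-202427)) + 476232 = (7519/(370 + 290) + 128124/(-202427)) + 476232 = (7519/660 + 128124*(-1/202427)) + 476232 = (7519*(1/660) - 128124/202427) + 476232 = (7519/660 - 128124/202427) + 476232 = 1437486773/133601820 + 476232 = 63626899429013/133601820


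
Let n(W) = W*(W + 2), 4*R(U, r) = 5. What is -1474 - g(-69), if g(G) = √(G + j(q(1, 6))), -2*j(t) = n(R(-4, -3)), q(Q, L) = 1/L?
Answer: -1474 - I*√4546/8 ≈ -1474.0 - 8.428*I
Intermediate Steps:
R(U, r) = 5/4 (R(U, r) = (¼)*5 = 5/4)
n(W) = W*(2 + W)
j(t) = -65/32 (j(t) = -5*(2 + 5/4)/8 = -5*13/(8*4) = -½*65/16 = -65/32)
g(G) = √(-65/32 + G) (g(G) = √(G - 65/32) = √(-65/32 + G))
-1474 - g(-69) = -1474 - √(-130 + 64*(-69))/8 = -1474 - √(-130 - 4416)/8 = -1474 - √(-4546)/8 = -1474 - I*√4546/8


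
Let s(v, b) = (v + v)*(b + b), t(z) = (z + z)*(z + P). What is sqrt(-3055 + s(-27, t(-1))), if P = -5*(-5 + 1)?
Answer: sqrt(1049) ≈ 32.388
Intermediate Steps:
P = 20 (P = -5*(-4) = 20)
t(z) = 2*z*(20 + z) (t(z) = (z + z)*(z + 20) = (2*z)*(20 + z) = 2*z*(20 + z))
s(v, b) = 4*b*v (s(v, b) = (2*v)*(2*b) = 4*b*v)
sqrt(-3055 + s(-27, t(-1))) = sqrt(-3055 + 4*(2*(-1)*(20 - 1))*(-27)) = sqrt(-3055 + 4*(2*(-1)*19)*(-27)) = sqrt(-3055 + 4*(-38)*(-27)) = sqrt(-3055 + 4104) = sqrt(1049)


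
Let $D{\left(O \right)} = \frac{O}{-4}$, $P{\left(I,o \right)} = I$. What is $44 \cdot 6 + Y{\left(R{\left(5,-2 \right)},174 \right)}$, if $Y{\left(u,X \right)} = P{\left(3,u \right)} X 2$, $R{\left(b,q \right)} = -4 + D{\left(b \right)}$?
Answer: $1308$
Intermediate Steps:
$D{\left(O \right)} = - \frac{O}{4}$ ($D{\left(O \right)} = O \left(- \frac{1}{4}\right) = - \frac{O}{4}$)
$R{\left(b,q \right)} = -4 - \frac{b}{4}$
$Y{\left(u,X \right)} = 6 X$ ($Y{\left(u,X \right)} = 3 X 2 = 6 X$)
$44 \cdot 6 + Y{\left(R{\left(5,-2 \right)},174 \right)} = 44 \cdot 6 + 6 \cdot 174 = 264 + 1044 = 1308$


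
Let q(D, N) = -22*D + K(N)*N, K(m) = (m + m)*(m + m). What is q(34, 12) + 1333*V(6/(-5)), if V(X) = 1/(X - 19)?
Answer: 615899/101 ≈ 6098.0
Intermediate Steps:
K(m) = 4*m**2 (K(m) = (2*m)*(2*m) = 4*m**2)
q(D, N) = -22*D + 4*N**3 (q(D, N) = -22*D + (4*N**2)*N = -22*D + 4*N**3)
V(X) = 1/(-19 + X)
q(34, 12) + 1333*V(6/(-5)) = (-22*34 + 4*12**3) + 1333/(-19 + 6/(-5)) = (-748 + 4*1728) + 1333/(-19 + 6*(-1/5)) = (-748 + 6912) + 1333/(-19 - 6/5) = 6164 + 1333/(-101/5) = 6164 + 1333*(-5/101) = 6164 - 6665/101 = 615899/101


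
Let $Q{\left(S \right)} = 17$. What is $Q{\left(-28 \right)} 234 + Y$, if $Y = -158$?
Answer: $3820$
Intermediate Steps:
$Q{\left(-28 \right)} 234 + Y = 17 \cdot 234 - 158 = 3978 - 158 = 3820$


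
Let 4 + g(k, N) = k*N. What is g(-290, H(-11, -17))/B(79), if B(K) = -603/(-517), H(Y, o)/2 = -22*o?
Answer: -37383236/201 ≈ -1.8599e+5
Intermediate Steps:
H(Y, o) = -44*o (H(Y, o) = 2*(-22*o) = -44*o)
g(k, N) = -4 + N*k (g(k, N) = -4 + k*N = -4 + N*k)
B(K) = 603/517 (B(K) = -603*(-1/517) = 603/517)
g(-290, H(-11, -17))/B(79) = (-4 - 44*(-17)*(-290))/(603/517) = (-4 + 748*(-290))*(517/603) = (-4 - 216920)*(517/603) = -216924*517/603 = -37383236/201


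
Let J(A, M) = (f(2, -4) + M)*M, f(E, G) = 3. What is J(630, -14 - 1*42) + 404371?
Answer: 407339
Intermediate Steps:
J(A, M) = M*(3 + M) (J(A, M) = (3 + M)*M = M*(3 + M))
J(630, -14 - 1*42) + 404371 = (-14 - 1*42)*(3 + (-14 - 1*42)) + 404371 = (-14 - 42)*(3 + (-14 - 42)) + 404371 = -56*(3 - 56) + 404371 = -56*(-53) + 404371 = 2968 + 404371 = 407339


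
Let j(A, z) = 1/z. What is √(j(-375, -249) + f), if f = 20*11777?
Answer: √14603715291/249 ≈ 485.32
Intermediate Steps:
f = 235540
√(j(-375, -249) + f) = √(1/(-249) + 235540) = √(-1/249 + 235540) = √(58649459/249) = √14603715291/249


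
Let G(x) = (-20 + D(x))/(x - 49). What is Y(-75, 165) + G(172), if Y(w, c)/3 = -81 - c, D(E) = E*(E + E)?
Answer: -10542/41 ≈ -257.12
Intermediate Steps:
D(E) = 2*E² (D(E) = E*(2*E) = 2*E²)
Y(w, c) = -243 - 3*c (Y(w, c) = 3*(-81 - c) = -243 - 3*c)
G(x) = (-20 + 2*x²)/(-49 + x) (G(x) = (-20 + 2*x²)/(x - 49) = (-20 + 2*x²)/(-49 + x))
Y(-75, 165) + G(172) = (-243 - 3*165) + 2*(-10 + 172²)/(-49 + 172) = (-243 - 495) + 2*(-10 + 29584)/123 = -738 + 2*(1/123)*29574 = -738 + 19716/41 = -10542/41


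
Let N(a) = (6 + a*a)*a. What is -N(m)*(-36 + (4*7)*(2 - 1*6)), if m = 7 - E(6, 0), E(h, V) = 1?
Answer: 37296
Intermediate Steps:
m = 6 (m = 7 - 1*1 = 7 - 1 = 6)
N(a) = a*(6 + a²) (N(a) = (6 + a²)*a = a*(6 + a²))
-N(m)*(-36 + (4*7)*(2 - 1*6)) = -6*(6 + 6²)*(-36 + (4*7)*(2 - 1*6)) = -6*(6 + 36)*(-36 + 28*(2 - 6)) = -6*42*(-36 + 28*(-4)) = -252*(-36 - 112) = -252*(-148) = -1*(-37296) = 37296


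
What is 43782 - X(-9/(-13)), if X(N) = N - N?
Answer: 43782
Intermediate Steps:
X(N) = 0
43782 - X(-9/(-13)) = 43782 - 1*0 = 43782 + 0 = 43782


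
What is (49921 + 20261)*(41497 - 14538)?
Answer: 1892036538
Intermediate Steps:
(49921 + 20261)*(41497 - 14538) = 70182*26959 = 1892036538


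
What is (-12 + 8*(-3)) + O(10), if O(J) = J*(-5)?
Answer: -86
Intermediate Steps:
O(J) = -5*J
(-12 + 8*(-3)) + O(10) = (-12 + 8*(-3)) - 5*10 = (-12 - 24) - 50 = -36 - 50 = -86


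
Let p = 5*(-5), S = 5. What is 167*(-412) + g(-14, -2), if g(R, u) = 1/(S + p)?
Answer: -1376081/20 ≈ -68804.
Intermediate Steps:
p = -25
g(R, u) = -1/20 (g(R, u) = 1/(5 - 25) = 1/(-20) = -1/20)
167*(-412) + g(-14, -2) = 167*(-412) - 1/20 = -68804 - 1/20 = -1376081/20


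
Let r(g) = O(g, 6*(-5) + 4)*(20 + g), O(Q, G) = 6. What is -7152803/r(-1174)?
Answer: 7152803/6924 ≈ 1033.0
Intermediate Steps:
r(g) = 120 + 6*g (r(g) = 6*(20 + g) = 120 + 6*g)
-7152803/r(-1174) = -7152803/(120 + 6*(-1174)) = -7152803/(120 - 7044) = -7152803/(-6924) = -7152803*(-1/6924) = 7152803/6924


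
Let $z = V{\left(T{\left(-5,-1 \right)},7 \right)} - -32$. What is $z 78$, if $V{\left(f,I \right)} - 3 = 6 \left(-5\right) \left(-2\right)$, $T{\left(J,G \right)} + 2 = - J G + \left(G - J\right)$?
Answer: $7410$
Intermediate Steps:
$T{\left(J,G \right)} = -2 + G - J - G J$ ($T{\left(J,G \right)} = -2 + \left(- J G + \left(G - J\right)\right) = -2 - \left(J - G + G J\right) = -2 + G - J - G J$)
$V{\left(f,I \right)} = 63$ ($V{\left(f,I \right)} = 3 + 6 \left(-5\right) \left(-2\right) = 3 - -60 = 3 + 60 = 63$)
$z = 95$ ($z = 63 - -32 = 63 + 32 = 95$)
$z 78 = 95 \cdot 78 = 7410$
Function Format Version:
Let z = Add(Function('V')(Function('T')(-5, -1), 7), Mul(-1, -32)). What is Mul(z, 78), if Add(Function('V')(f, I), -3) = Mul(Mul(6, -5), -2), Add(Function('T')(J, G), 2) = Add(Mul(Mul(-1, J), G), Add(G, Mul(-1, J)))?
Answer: 7410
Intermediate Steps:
Function('T')(J, G) = Add(-2, G, Mul(-1, J), Mul(-1, G, J)) (Function('T')(J, G) = Add(-2, Add(Mul(Mul(-1, J), G), Add(G, Mul(-1, J)))) = Add(-2, Add(Mul(-1, G, J), Add(G, Mul(-1, J)))) = Add(-2, Add(G, Mul(-1, J), Mul(-1, G, J))) = Add(-2, G, Mul(-1, J), Mul(-1, G, J)))
Function('V')(f, I) = 63 (Function('V')(f, I) = Add(3, Mul(Mul(6, -5), -2)) = Add(3, Mul(-30, -2)) = Add(3, 60) = 63)
z = 95 (z = Add(63, Mul(-1, -32)) = Add(63, 32) = 95)
Mul(z, 78) = Mul(95, 78) = 7410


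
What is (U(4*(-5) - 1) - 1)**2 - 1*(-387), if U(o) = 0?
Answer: 388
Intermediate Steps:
(U(4*(-5) - 1) - 1)**2 - 1*(-387) = (0 - 1)**2 - 1*(-387) = (-1)**2 + 387 = 1 + 387 = 388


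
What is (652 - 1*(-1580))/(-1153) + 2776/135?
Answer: 2899408/155655 ≈ 18.627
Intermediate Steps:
(652 - 1*(-1580))/(-1153) + 2776/135 = (652 + 1580)*(-1/1153) + 2776*(1/135) = 2232*(-1/1153) + 2776/135 = -2232/1153 + 2776/135 = 2899408/155655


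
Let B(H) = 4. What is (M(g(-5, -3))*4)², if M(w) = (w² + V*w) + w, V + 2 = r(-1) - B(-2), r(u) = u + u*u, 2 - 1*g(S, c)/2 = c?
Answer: 40000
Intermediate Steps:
g(S, c) = 4 - 2*c
r(u) = u + u²
V = -6 (V = -2 + (-(1 - 1) - 1*4) = -2 + (-1*0 - 4) = -2 + (0 - 4) = -2 - 4 = -6)
M(w) = w² - 5*w (M(w) = (w² - 6*w) + w = w² - 5*w)
(M(g(-5, -3))*4)² = (((4 - 2*(-3))*(-5 + (4 - 2*(-3))))*4)² = (((4 + 6)*(-5 + (4 + 6)))*4)² = ((10*(-5 + 10))*4)² = ((10*5)*4)² = (50*4)² = 200² = 40000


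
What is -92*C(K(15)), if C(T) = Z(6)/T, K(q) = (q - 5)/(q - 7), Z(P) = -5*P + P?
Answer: 8832/5 ≈ 1766.4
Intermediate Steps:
Z(P) = -4*P
K(q) = (-5 + q)/(-7 + q)
C(T) = -24/T (C(T) = (-4*6)/T = -24/T)
-92*C(K(15)) = -(-2208)/((-5 + 15)/(-7 + 15)) = -(-2208)/(10/8) = -(-2208)/((⅛)*10) = -(-2208)/5/4 = -(-2208)*4/5 = -92*(-96/5) = 8832/5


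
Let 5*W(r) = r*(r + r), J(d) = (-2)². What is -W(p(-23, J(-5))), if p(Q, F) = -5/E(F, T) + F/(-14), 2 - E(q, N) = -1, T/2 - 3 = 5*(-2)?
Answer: -3362/2205 ≈ -1.5247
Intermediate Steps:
T = -14 (T = 6 + 2*(5*(-2)) = 6 + 2*(-10) = 6 - 20 = -14)
E(q, N) = 3 (E(q, N) = 2 - 1*(-1) = 2 + 1 = 3)
J(d) = 4
p(Q, F) = -5/3 - F/14 (p(Q, F) = -5/3 + F/(-14) = -5*⅓ + F*(-1/14) = -5/3 - F/14)
W(r) = 2*r²/5 (W(r) = (r*(r + r))/5 = (r*(2*r))/5 = (2*r²)/5 = 2*r²/5)
-W(p(-23, J(-5))) = -2*(-5/3 - 1/14*4)²/5 = -2*(-5/3 - 2/7)²/5 = -2*(-41/21)²/5 = -2*1681/(5*441) = -1*3362/2205 = -3362/2205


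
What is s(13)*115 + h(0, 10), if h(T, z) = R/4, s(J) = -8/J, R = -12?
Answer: -959/13 ≈ -73.769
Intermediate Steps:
h(T, z) = -3 (h(T, z) = -12/4 = -12*1/4 = -3)
s(13)*115 + h(0, 10) = -8/13*115 - 3 = -920/13 - 3 = -959/13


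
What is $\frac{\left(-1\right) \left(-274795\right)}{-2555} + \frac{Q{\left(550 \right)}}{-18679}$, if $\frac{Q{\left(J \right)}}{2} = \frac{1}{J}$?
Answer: $- \frac{282309269786}{2624866475} \approx -107.55$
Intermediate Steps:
$Q{\left(J \right)} = \frac{2}{J}$
$\frac{\left(-1\right) \left(-274795\right)}{-2555} + \frac{Q{\left(550 \right)}}{-18679} = \frac{\left(-1\right) \left(-274795\right)}{-2555} + \frac{2 \cdot \frac{1}{550}}{-18679} = 274795 \left(- \frac{1}{2555}\right) + 2 \cdot \frac{1}{550} \left(- \frac{1}{18679}\right) = - \frac{54959}{511} + \frac{1}{275} \left(- \frac{1}{18679}\right) = - \frac{54959}{511} - \frac{1}{5136725} = - \frac{282309269786}{2624866475}$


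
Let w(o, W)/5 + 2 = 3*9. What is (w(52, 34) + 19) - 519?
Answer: -375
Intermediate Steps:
w(o, W) = 125 (w(o, W) = -10 + 5*(3*9) = -10 + 5*27 = -10 + 135 = 125)
(w(52, 34) + 19) - 519 = (125 + 19) - 519 = 144 - 519 = -375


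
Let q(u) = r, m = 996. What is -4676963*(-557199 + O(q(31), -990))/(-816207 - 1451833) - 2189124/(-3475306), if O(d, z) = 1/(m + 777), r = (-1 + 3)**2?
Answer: -4014355395035446128487/3493755461221380 ≈ -1.1490e+6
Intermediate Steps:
r = 4 (r = 2**2 = 4)
q(u) = 4
O(d, z) = 1/1773 (O(d, z) = 1/(996 + 777) = 1/1773)
-4676963*(-557199 + O(q(31), -990))/(-816207 - 1451833) - 2189124/(-3475306) = -4676963*(-557199 + 1/1773)/(-816207 - 1451833) - 2189124/(-3475306) = -4676963/((-2268040/(-987913826/1773))) - 2189124*(-1/3475306) = -4676963/((-2268040*(-1773/987913826))) + 1094562/1737653 = -4676963/2010617460/493956913 + 1094562/1737653 = -4676963*493956913/2010617460 + 1094562/1737653 = -2310218205695219/2010617460 + 1094562/1737653 = -4014355395035446128487/3493755461221380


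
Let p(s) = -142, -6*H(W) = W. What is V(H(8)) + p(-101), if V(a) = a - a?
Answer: -142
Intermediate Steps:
H(W) = -W/6
V(a) = 0
V(H(8)) + p(-101) = 0 - 142 = -142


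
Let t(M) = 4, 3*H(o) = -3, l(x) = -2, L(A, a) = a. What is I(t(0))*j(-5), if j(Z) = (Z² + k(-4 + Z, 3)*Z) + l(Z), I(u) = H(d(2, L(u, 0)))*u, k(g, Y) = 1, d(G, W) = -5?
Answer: -72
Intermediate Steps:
H(o) = -1 (H(o) = (⅓)*(-3) = -1)
I(u) = -u
j(Z) = -2 + Z + Z² (j(Z) = (Z² + 1*Z) - 2 = (Z² + Z) - 2 = (Z + Z²) - 2 = -2 + Z + Z²)
I(t(0))*j(-5) = (-1*4)*(-2 - 5 + (-5)²) = -4*(-2 - 5 + 25) = -4*18 = -72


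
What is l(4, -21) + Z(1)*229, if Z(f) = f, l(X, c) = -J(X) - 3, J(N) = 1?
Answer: 225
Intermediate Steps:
l(X, c) = -4 (l(X, c) = -1*1 - 3 = -1 - 3 = -4)
l(4, -21) + Z(1)*229 = -4 + 1*229 = -4 + 229 = 225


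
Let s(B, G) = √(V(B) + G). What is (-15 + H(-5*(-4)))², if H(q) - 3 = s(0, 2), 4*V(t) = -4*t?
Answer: (12 - √2)² ≈ 112.06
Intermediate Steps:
V(t) = -t (V(t) = (-4*t)/4 = -t)
s(B, G) = √(G - B) (s(B, G) = √(-B + G) = √(G - B))
H(q) = 3 + √2 (H(q) = 3 + √(2 - 1*0) = 3 + √(2 + 0) = 3 + √2)
(-15 + H(-5*(-4)))² = (-15 + (3 + √2))² = (-12 + √2)²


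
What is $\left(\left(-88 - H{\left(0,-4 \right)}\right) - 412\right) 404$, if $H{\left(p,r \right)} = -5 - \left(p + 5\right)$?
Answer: $-197960$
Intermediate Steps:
$H{\left(p,r \right)} = -10 - p$ ($H{\left(p,r \right)} = -5 - \left(5 + p\right) = -10 - p$)
$\left(\left(-88 - H{\left(0,-4 \right)}\right) - 412\right) 404 = \left(\left(-88 - \left(-10 - 0\right)\right) - 412\right) 404 = \left(\left(-88 - \left(-10 + 0\right)\right) - 412\right) 404 = \left(\left(-88 - -10\right) - 412\right) 404 = \left(\left(-88 + 10\right) - 412\right) 404 = \left(-78 - 412\right) 404 = \left(-490\right) 404 = -197960$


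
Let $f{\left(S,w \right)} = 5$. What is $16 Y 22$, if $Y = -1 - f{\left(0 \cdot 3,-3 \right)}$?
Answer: $-2112$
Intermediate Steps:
$Y = -6$ ($Y = -1 - 5 = -6$)
$16 Y 22 = 16 \left(-6\right) 22 = \left(-96\right) 22 = -2112$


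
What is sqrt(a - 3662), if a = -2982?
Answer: 2*I*sqrt(1661) ≈ 81.511*I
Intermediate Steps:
sqrt(a - 3662) = sqrt(-2982 - 3662) = sqrt(-6644) = 2*I*sqrt(1661)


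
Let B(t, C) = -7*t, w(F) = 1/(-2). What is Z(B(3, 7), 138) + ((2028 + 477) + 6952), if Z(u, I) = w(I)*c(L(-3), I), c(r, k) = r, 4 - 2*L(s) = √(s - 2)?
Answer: 9456 + I*√5/4 ≈ 9456.0 + 0.55902*I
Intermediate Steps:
w(F) = -½
L(s) = 2 - √(-2 + s)/2 (L(s) = 2 - √(s - 2)/2 = 2 - √(-2 + s)/2)
Z(u, I) = -1 + I*√5/4 (Z(u, I) = -(2 - √(-2 - 3)/2)/2 = -(2 - I*√5/2)/2 = -1 + I*√5/4)
Z(B(3, 7), 138) + ((2028 + 477) + 6952) = (-1 + I*√5/4) + ((2028 + 477) + 6952) = (-1 + I*√5/4) + (2505 + 6952) = (-1 + I*√5/4) + 9457 = 9456 + I*√5/4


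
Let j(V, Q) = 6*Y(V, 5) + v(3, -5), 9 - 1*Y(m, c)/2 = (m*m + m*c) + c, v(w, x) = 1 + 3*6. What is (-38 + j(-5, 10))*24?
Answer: 696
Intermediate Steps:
v(w, x) = 19 (v(w, x) = 1 + 18 = 19)
Y(m, c) = 18 - 2*c - 2*m² - 2*c*m (Y(m, c) = 18 - 2*((m*m + m*c) + c) = 18 - 2*((m² + c*m) + c) = 18 - 2*(c + m² + c*m) = 18 + (-2*c - 2*m² - 2*c*m) = 18 - 2*c - 2*m² - 2*c*m)
j(V, Q) = 67 - 60*V - 12*V² (j(V, Q) = 6*(18 - 2*5 - 2*V² - 2*5*V) + 19 = 6*(18 - 10 - 2*V² - 10*V) + 19 = 6*(8 - 10*V - 2*V²) + 19 = (48 - 60*V - 12*V²) + 19 = 67 - 60*V - 12*V²)
(-38 + j(-5, 10))*24 = (-38 + (67 - 60*(-5) - 12*(-5)²))*24 = (-38 + (67 + 300 - 12*25))*24 = (-38 + (67 + 300 - 300))*24 = (-38 + 67)*24 = 29*24 = 696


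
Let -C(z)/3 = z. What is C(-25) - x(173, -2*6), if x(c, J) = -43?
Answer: 118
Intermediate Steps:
C(z) = -3*z
C(-25) - x(173, -2*6) = -3*(-25) - 1*(-43) = 75 + 43 = 118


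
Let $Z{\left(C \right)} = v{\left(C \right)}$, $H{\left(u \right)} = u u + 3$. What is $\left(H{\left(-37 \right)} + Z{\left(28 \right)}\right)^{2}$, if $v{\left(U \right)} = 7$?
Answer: $1901641$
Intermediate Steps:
$H{\left(u \right)} = 3 + u^{2}$ ($H{\left(u \right)} = u^{2} + 3 = 3 + u^{2}$)
$Z{\left(C \right)} = 7$
$\left(H{\left(-37 \right)} + Z{\left(28 \right)}\right)^{2} = \left(\left(3 + \left(-37\right)^{2}\right) + 7\right)^{2} = \left(\left(3 + 1369\right) + 7\right)^{2} = \left(1372 + 7\right)^{2} = 1379^{2} = 1901641$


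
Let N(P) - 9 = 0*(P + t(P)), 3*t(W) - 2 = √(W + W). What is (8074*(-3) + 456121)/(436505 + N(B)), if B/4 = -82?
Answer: 33223/33578 ≈ 0.98943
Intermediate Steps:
B = -328 (B = 4*(-82) = -328)
t(W) = ⅔ + √2*√W/3 (t(W) = ⅔ + √(W + W)/3 = ⅔ + √(2*W)/3 = ⅔ + (√2*√W)/3 = ⅔ + √2*√W/3)
N(P) = 9 (N(P) = 9 + 0*(P + (⅔ + √2*√P/3)) = 9 + 0*(⅔ + P + √2*√P/3) = 9 + 0 = 9)
(8074*(-3) + 456121)/(436505 + N(B)) = (8074*(-3) + 456121)/(436505 + 9) = (-24222 + 456121)/436514 = 431899*(1/436514) = 33223/33578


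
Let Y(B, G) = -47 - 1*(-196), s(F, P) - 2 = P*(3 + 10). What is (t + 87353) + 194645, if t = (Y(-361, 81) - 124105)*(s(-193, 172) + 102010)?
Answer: -12921883090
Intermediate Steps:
s(F, P) = 2 + 13*P (s(F, P) = 2 + P*(3 + 10) = 2 + P*13 = 2 + 13*P)
Y(B, G) = 149 (Y(B, G) = -47 + 196 = 149)
t = -12922165088 (t = (149 - 124105)*((2 + 13*172) + 102010) = -123956*((2 + 2236) + 102010) = -123956*(2238 + 102010) = -123956*104248 = -12922165088)
(t + 87353) + 194645 = (-12922165088 + 87353) + 194645 = -12922077735 + 194645 = -12921883090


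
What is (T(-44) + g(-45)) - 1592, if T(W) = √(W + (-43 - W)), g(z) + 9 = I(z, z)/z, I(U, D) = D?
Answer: -1600 + I*√43 ≈ -1600.0 + 6.5574*I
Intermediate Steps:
g(z) = -8 (g(z) = -9 + z/z = -9 + 1 = -8)
T(W) = I*√43 (T(W) = √(-43) = I*√43)
(T(-44) + g(-45)) - 1592 = (I*√43 - 8) - 1592 = (-8 + I*√43) - 1592 = -1600 + I*√43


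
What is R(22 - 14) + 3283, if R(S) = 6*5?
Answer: 3313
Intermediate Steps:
R(S) = 30
R(22 - 14) + 3283 = 30 + 3283 = 3313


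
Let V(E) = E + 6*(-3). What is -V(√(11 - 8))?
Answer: 18 - √3 ≈ 16.268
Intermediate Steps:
V(E) = -18 + E (V(E) = E - 18 = -18 + E)
-V(√(11 - 8)) = -(-18 + √(11 - 8)) = -(-18 + √3) = 18 - √3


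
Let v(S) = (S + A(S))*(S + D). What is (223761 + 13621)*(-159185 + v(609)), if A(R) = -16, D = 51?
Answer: 55118913490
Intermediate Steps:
v(S) = (-16 + S)*(51 + S) (v(S) = (S - 16)*(S + 51) = (-16 + S)*(51 + S))
(223761 + 13621)*(-159185 + v(609)) = (223761 + 13621)*(-159185 + (-816 + 609**2 + 35*609)) = 237382*(-159185 + (-816 + 370881 + 21315)) = 237382*(-159185 + 391380) = 237382*232195 = 55118913490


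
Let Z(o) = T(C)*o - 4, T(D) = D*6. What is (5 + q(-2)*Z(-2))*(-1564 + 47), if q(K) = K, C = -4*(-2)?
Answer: -310985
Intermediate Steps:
C = 8
T(D) = 6*D
Z(o) = -4 + 48*o (Z(o) = (6*8)*o - 4 = 48*o - 4 = -4 + 48*o)
(5 + q(-2)*Z(-2))*(-1564 + 47) = (5 - 2*(-4 + 48*(-2)))*(-1564 + 47) = (5 - 2*(-4 - 96))*(-1517) = (5 - 2*(-100))*(-1517) = (5 + 200)*(-1517) = 205*(-1517) = -310985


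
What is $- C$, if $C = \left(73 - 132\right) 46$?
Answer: $2714$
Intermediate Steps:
$C = -2714$ ($C = \left(-59\right) 46 = -2714$)
$- C = \left(-1\right) \left(-2714\right) = 2714$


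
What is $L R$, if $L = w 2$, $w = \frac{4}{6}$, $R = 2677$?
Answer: $\frac{10708}{3} \approx 3569.3$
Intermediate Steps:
$w = \frac{2}{3}$ ($w = 4 \cdot \frac{1}{6} = \frac{2}{3} \approx 0.66667$)
$L = \frac{4}{3}$ ($L = \frac{2}{3} \cdot 2 = \frac{4}{3} \approx 1.3333$)
$L R = \frac{4}{3} \cdot 2677 = \frac{10708}{3}$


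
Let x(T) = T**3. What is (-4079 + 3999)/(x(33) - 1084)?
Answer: -80/34853 ≈ -0.0022954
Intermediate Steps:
(-4079 + 3999)/(x(33) - 1084) = (-4079 + 3999)/(33**3 - 1084) = -80/(35937 - 1084) = -80/34853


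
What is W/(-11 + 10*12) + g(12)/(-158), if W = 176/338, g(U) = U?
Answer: -103574/1455259 ≈ -0.071172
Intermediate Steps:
W = 88/169 (W = 176*(1/338) = 88/169 ≈ 0.52071)
W/(-11 + 10*12) + g(12)/(-158) = 88/(169*(-11 + 10*12)) + 12/(-158) = 88/(169*(-11 + 120)) + 12*(-1/158) = (88/169)/109 - 6/79 = (88/169)*(1/109) - 6/79 = 88/18421 - 6/79 = -103574/1455259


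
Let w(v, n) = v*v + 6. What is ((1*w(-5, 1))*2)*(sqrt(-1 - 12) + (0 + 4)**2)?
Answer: 992 + 62*I*sqrt(13) ≈ 992.0 + 223.54*I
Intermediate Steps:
w(v, n) = 6 + v**2 (w(v, n) = v**2 + 6 = 6 + v**2)
((1*w(-5, 1))*2)*(sqrt(-1 - 12) + (0 + 4)**2) = ((1*(6 + (-5)**2))*2)*(sqrt(-1 - 12) + (0 + 4)**2) = ((1*(6 + 25))*2)*(sqrt(-13) + 4**2) = ((1*31)*2)*(I*sqrt(13) + 16) = (31*2)*(16 + I*sqrt(13)) = 62*(16 + I*sqrt(13)) = 992 + 62*I*sqrt(13)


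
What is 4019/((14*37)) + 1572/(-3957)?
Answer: 5029629/683242 ≈ 7.3614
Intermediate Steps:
4019/((14*37)) + 1572/(-3957) = 4019/518 + 1572*(-1/3957) = 4019*(1/518) - 524/1319 = 4019/518 - 524/1319 = 5029629/683242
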